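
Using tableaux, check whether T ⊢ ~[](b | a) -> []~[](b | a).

No, not valid

Tableau for the negation ~(~[](b | a) -> []~[](b | a)):
1. ~(~[](b | a) -> []~[](b | a)), 0
2. ~[](b | a), 0   [~->-rule on 1]
3. ~[]~[](b | a), 0   [~->-rule on 1]
4. ~(b | a), 1   [~[]-rule on 2: fresh world 1, 0R1]
5. ~b, 1   [~|-rule on 4]
6. ~a, 1   [~|-rule on 4]
7. [](b | a), 2   [~[]-rule on 3: fresh world 2, 0R2]
8. b | a, 2   [[]-rule on 7 via 2R2]
9. a, 2   [|-rule on 8 (branches; this branch)]
Accessibility: 0R0, 0R1, 0R2, 1R1, 2R2
The negation has an open branch (countermodel exists).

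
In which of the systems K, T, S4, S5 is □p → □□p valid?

S4, S5

S4-tableau for the negation ¬(□p → □□p):
1. ¬(□p → □□p), 0
2. □p, 0
3. ¬□□p, 0
4. p, 0
5. ¬□p, 1
6. p, 1
7. ¬p, 2
8. p, 2
Accessibility: 0R0, 0R1, 0R2, 1R1, 1R2, 2R2
Branch closes: p and ¬p both at 2.
Every branch closes (one shown): valid in S4, hence also in S5 (every theorem of S4 is a theorem of S5).
T-tableau for the negation ¬(□p → □□p):
1. ¬(□p → □□p), 0
2. □p, 0
3. ¬□□p, 0
4. p, 0
5. ¬□p, 1
6. p, 1
7. ¬p, 2
Accessibility: 0R0, 0R1, 1R1, 1R2, 2R2
Complete open branch: countermodel on a T-frame, so not valid in T, nor in K (the same frame is also a K-frame).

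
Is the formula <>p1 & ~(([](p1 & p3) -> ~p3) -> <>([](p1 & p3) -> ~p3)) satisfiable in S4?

Unsatisfiable (every branch closes)

1. <>p1 & ~(([](p1 & p3) -> ~p3) -> <>([](p1 & p3) -> ~p3)), u
2. <>p1, u
3. ~(([](p1 & p3) -> ~p3) -> <>([](p1 & p3) -> ~p3)), u
4. [](p1 & p3) -> ~p3, u
5. ~<>([](p1 & p3) -> ~p3), u
6. ~([](p1 & p3) -> ~p3), u
7. [](p1 & p3), u
8. p3, u
9. p1 & p3, u
10. p1, u
11. ~[](p1 & p3), u
12. p1, v
13. ~([](p1 & p3) -> ~p3), v
14. [](p1 & p3), v
15. p3, v
16. p1 & p3, v
17. ~(p1 & p3), w
18. ~([](p1 & p3) -> ~p3), w
19. [](p1 & p3), w
20. p3, w
21. p1 & p3, w
22. p1, w
23. ~p3, w
Accessibility: uRu, uRv, uRw, vRv, wRw
Branch closes: p3 and ~p3 both at w.
(One branch shown.) All branches close.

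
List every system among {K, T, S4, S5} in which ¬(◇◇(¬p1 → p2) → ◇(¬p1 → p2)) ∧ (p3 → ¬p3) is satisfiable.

T-tableau for the formula:
1. ¬(◇◇(¬p1 → p2) → ◇(¬p1 → p2)) ∧ (p3 → ¬p3), 0
2. ¬(◇◇(¬p1 → p2) → ◇(¬p1 → p2)), 0
3. p3 → ¬p3, 0
4. ◇◇(¬p1 → p2), 0
5. ¬◇(¬p1 → p2), 0
6. ¬(¬p1 → p2), 0
7. ¬p1, 0
8. ¬p2, 0
9. ¬p3, 0
10. ◇(¬p1 → p2), 1
11. ¬(¬p1 → p2), 1
12. ¬p1, 1
13. ¬p2, 1
14. ¬p1 → p2, 2
15. p2, 2
Accessibility: 0R0, 0R1, 1R1, 1R2, 2R2
Complete open branch: satisfiable in T, hence also in K (this T-model is also a K-model).
S4-tableau for the formula:
1. ¬(◇◇(¬p1 → p2) → ◇(¬p1 → p2)) ∧ (p3 → ¬p3), 0
2. ¬(◇◇(¬p1 → p2) → ◇(¬p1 → p2)), 0
3. p3 → ¬p3, 0
4. ◇◇(¬p1 → p2), 0
5. ¬◇(¬p1 → p2), 0
6. ¬(¬p1 → p2), 0
7. ¬p1, 0
8. ¬p2, 0
9. ¬p3, 0
10. ◇(¬p1 → p2), 1
11. ¬(¬p1 → p2), 1
12. ¬p1, 1
13. ¬p2, 1
14. ¬p1 → p2, 2
15. ¬(¬p1 → p2), 2
16. ¬p1, 2
17. ¬p2, 2
18. p2, 2
Accessibility: 0R0, 0R1, 0R2, 1R1, 1R2, 2R2
Branch closes: p2 and ¬p2 both at 2.
Every branch closes (one shown): unsatisfiable in S4, hence also in S5 (every S5-frame is an S4-frame).

K, T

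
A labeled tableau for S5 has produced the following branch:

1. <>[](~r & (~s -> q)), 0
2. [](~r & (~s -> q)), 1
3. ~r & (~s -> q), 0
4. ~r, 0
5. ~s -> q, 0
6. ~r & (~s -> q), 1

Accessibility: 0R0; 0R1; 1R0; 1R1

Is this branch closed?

Not closed

There is no literal clash: for every atom and world, at most one sign appears.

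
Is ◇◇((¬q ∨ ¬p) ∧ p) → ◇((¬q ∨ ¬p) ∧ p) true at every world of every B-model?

Not valid

Tableau for the negation ¬(◇◇((¬q ∨ ¬p) ∧ p) → ◇((¬q ∨ ¬p) ∧ p)):
1. ¬(◇◇((¬q ∨ ¬p) ∧ p) → ◇((¬q ∨ ¬p) ∧ p)), 0
2. ◇◇((¬q ∨ ¬p) ∧ p), 0
3. ¬◇((¬q ∨ ¬p) ∧ p), 0
4. ¬((¬q ∨ ¬p) ∧ p), 0
5. ¬p, 0
6. ◇((¬q ∨ ¬p) ∧ p), 1
7. ¬((¬q ∨ ¬p) ∧ p), 1
8. ¬p, 1
9. (¬q ∨ ¬p) ∧ p, 2
10. ¬q ∨ ¬p, 2
11. p, 2
12. ¬q, 2
Accessibility: 0R0, 0R1, 1R0, 1R1, 1R2, 2R1, 2R2
The negation has an open branch (countermodel exists).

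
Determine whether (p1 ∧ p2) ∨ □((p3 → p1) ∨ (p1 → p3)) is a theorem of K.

Valid

Tableau for the negation ¬((p1 ∧ p2) ∨ □((p3 → p1) ∨ (p1 → p3))):
1. ¬((p1 ∧ p2) ∨ □((p3 → p1) ∨ (p1 → p3))), 0
2. ¬(p1 ∧ p2), 0
3. ¬□((p3 → p1) ∨ (p1 → p3)), 0
4. ¬p2, 0
5. ¬((p3 → p1) ∨ (p1 → p3)), 1
6. ¬(p3 → p1), 1
7. ¬(p1 → p3), 1
8. p3, 1
9. ¬p1, 1
10. p1, 1
11. ¬p3, 1
Accessibility: 0R1
Branch closes: p1 and ¬p1 both at 1.
All branches of the negation close; one closing branch shown above.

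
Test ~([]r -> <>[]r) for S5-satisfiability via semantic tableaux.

1. ~([]r -> <>[]r), u
2. []r, u   [~->-rule on 1]
3. ~<>[]r, u   [~->-rule on 1]
4. r, u   [[]-rule on 2 via uRu]
5. ~[]r, u   [~<>-rule on 3 via uRu]
6. ~r, v   [~[]-rule on 5: fresh world v, uRv]
7. r, v   [[]-rule on 2 via uRv]
Accessibility: uRu, uRv, vRu, vRv
Branch closes: r and ~r both at v.
(One branch shown.) All branches close.

No, unsatisfiable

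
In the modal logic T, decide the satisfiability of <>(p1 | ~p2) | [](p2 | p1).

1. <>(p1 | ~p2) | [](p2 | p1), 0
2. [](p2 | p1), 0   [|-rule on 1 (branches; this branch)]
3. p2 | p1, 0   [[]-rule on 2 via 0R0]
4. p1, 0   [|-rule on 3 (branches; this branch)]
Accessibility: 0R0

Yes, satisfiable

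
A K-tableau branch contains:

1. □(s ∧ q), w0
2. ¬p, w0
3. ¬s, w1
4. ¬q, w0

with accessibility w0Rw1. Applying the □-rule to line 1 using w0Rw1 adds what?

s ∧ q, w1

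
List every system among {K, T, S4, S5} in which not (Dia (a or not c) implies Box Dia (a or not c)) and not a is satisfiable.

K, T, S4

S4-tableau for the formula:
1. not (Dia (a or not c) implies Box Dia (a or not c)) and not a, u
2. not (Dia (a or not c) implies Box Dia (a or not c)), u
3. not a, u
4. Dia (a or not c), u
5. not Box Dia (a or not c), u
6. a or not c, v
7. not c, v
8. not Dia (a or not c), w
9. not (a or not c), w
10. not a, w
11. c, w
Accessibility: uRu, uRv, uRw, vRv, wRw
Complete open branch: satisfiable in S4, hence also in K, T (this S4-model is also a K-model and a T-model).
S5-tableau for the formula:
1. not (Dia (a or not c) implies Box Dia (a or not c)) and not a, u
2. not (Dia (a or not c) implies Box Dia (a or not c)), u
3. not a, u
4. Dia (a or not c), u
5. not Box Dia (a or not c), u
6. a or not c, v
7. not c, v
8. not Dia (a or not c), w
9. not (a or not c), u
10. c, u
11. not (a or not c), v
12. not a, v
13. c, v
Accessibility: uRu, uRv, uRw, vRu, vRv, vRw, wRu, wRv, wRw
Branch closes: c and not c both at v.
Every branch closes (one shown): unsatisfiable in S5.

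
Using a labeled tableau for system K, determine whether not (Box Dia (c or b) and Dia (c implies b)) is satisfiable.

1. not (Box Dia (c or b) and Dia (c implies b)), u
2. not Dia (c implies b), u

Yes, satisfiable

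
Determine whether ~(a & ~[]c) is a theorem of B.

Not valid

Tableau for the negation a & ~[]c:
1. a & ~[]c, u
2. a, u
3. ~[]c, u
4. ~c, v
Accessibility: uRu, uRv, vRu, vRv
The negation has an open branch (countermodel exists).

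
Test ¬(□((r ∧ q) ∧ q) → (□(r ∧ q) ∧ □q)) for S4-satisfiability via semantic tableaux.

1. ¬(□((r ∧ q) ∧ q) → (□(r ∧ q) ∧ □q)), w0
2. □((r ∧ q) ∧ q), w0
3. ¬(□(r ∧ q) ∧ □q), w0
4. (r ∧ q) ∧ q, w0
5. r ∧ q, w0
6. q, w0
7. r, w0
8. ¬□(r ∧ q), w0
9. ¬(r ∧ q), w1
10. (r ∧ q) ∧ q, w1
11. r ∧ q, w1
12. q, w1
13. r, w1
14. ¬q, w1
Accessibility: w0Rw0, w0Rw1, w1Rw1
Branch closes: q and ¬q both at w1.
(One branch shown.) All branches close.

Unsatisfiable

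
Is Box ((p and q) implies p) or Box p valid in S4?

Tableau for the negation not (Box ((p and q) implies p) or Box p):
1. not (Box ((p and q) implies p) or Box p), 0
2. not Box ((p and q) implies p), 0
3. not Box p, 0
4. not ((p and q) implies p), 1
5. p and q, 1
6. not p, 1
7. p, 1
8. q, 1
Accessibility: 0R0, 0R1, 1R1
Branch closes: p and not p both at 1.
Every branch of the negation's tableau closes; the branch above is one of them.

Yes, valid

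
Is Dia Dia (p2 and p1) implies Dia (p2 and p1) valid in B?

Invalid (countermodel exists)

Tableau for the negation not (Dia Dia (p2 and p1) implies Dia (p2 and p1)):
1. not (Dia Dia (p2 and p1) implies Dia (p2 and p1)), u
2. Dia Dia (p2 and p1), u
3. not Dia (p2 and p1), u
4. not (p2 and p1), u
5. not p1, u
6. Dia (p2 and p1), v
7. not (p2 and p1), v
8. not p1, v
9. p2 and p1, w
10. p2, w
11. p1, w
Accessibility: uRu, uRv, vRu, vRv, vRw, wRv, wRw
The negation has an open branch (countermodel exists).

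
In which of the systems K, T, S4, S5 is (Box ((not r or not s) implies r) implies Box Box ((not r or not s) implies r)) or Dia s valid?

S4, S5

S4-tableau for the negation not ((Box ((not r or not s) implies r) implies Box Box ((not r or not s) implies r)) or Dia s):
1. not ((Box ((not r or not s) implies r) implies Box Box ((not r or not s) implies r)) or Dia s), w0
2. not (Box ((not r or not s) implies r) implies Box Box ((not r or not s) implies r)), w0
3. not Dia s, w0
4. Box ((not r or not s) implies r), w0
5. not Box Box ((not r or not s) implies r), w0
6. not s, w0
7. (not r or not s) implies r, w0
8. r, w0
9. not Box ((not r or not s) implies r), w1
10. not s, w1
11. (not r or not s) implies r, w1
12. r, w1
13. not ((not r or not s) implies r), w2
14. not r or not s, w2
15. not r, w2
16. not s, w2
17. (not r or not s) implies r, w2
18. not (not r or not s), w2
19. r, w2
20. s, w2
Accessibility: w0Rw0, w0Rw1, w0Rw2, w1Rw1, w1Rw2, w2Rw2
Branch closes: r and not r both at w2.
Every branch closes (one shown): valid in S4, hence also in S5 (every theorem of S4 is a theorem of S5).
T-tableau for the negation not ((Box ((not r or not s) implies r) implies Box Box ((not r or not s) implies r)) or Dia s):
1. not ((Box ((not r or not s) implies r) implies Box Box ((not r or not s) implies r)) or Dia s), w0
2. not (Box ((not r or not s) implies r) implies Box Box ((not r or not s) implies r)), w0
3. not Dia s, w0
4. Box ((not r or not s) implies r), w0
5. not Box Box ((not r or not s) implies r), w0
6. not s, w0
7. (not r or not s) implies r, w0
8. r, w0
9. not Box ((not r or not s) implies r), w1
10. not s, w1
11. (not r or not s) implies r, w1
12. r, w1
13. not ((not r or not s) implies r), w2
14. not r or not s, w2
15. not r, w2
16. not s, w2
Accessibility: w0Rw0, w0Rw1, w1Rw1, w1Rw2, w2Rw2
Complete open branch: countermodel on a T-frame, so not valid in T, nor in K (the same frame is also a K-frame).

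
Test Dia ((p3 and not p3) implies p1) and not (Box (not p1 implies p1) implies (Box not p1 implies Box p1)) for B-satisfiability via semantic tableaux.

No, unsatisfiable

1. Dia ((p3 and not p3) implies p1) and not (Box (not p1 implies p1) implies (Box not p1 implies Box p1)), w0
2. Dia ((p3 and not p3) implies p1), w0
3. not (Box (not p1 implies p1) implies (Box not p1 implies Box p1)), w0
4. Box (not p1 implies p1), w0
5. not (Box not p1 implies Box p1), w0
6. Box not p1, w0
7. not Box p1, w0
8. not p1 implies p1, w0
9. not p1, w0
10. p1, w0
Accessibility: w0Rw0
Branch closes: p1 and not p1 both at w0.
Every branch closes; the branch above is one of them.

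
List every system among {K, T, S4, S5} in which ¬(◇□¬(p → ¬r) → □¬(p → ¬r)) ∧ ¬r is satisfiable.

S5-tableau for the formula:
1. ¬(◇□¬(p → ¬r) → □¬(p → ¬r)) ∧ ¬r, 0
2. ¬(◇□¬(p → ¬r) → □¬(p → ¬r)), 0
3. ¬r, 0
4. ◇□¬(p → ¬r), 0
5. ¬□¬(p → ¬r), 0
6. □¬(p → ¬r), 1
7. ¬(p → ¬r), 0
8. p, 0
9. r, 0
Accessibility: 0R0, 0R1, 1R0, 1R1
Branch closes: r and ¬r both at 0.
Every branch closes (one shown): unsatisfiable in S5.
S4-tableau for the formula:
1. ¬(◇□¬(p → ¬r) → □¬(p → ¬r)) ∧ ¬r, 0
2. ¬(◇□¬(p → ¬r) → □¬(p → ¬r)), 0
3. ¬r, 0
4. ◇□¬(p → ¬r), 0
5. ¬□¬(p → ¬r), 0
6. □¬(p → ¬r), 1
7. ¬(p → ¬r), 1
8. p, 1
9. r, 1
10. p → ¬r, 2
11. ¬r, 2
Accessibility: 0R0, 0R1, 0R2, 1R1, 2R2
Complete open branch: satisfiable in S4, hence also in K, T (this S4-model is also a K-model and a T-model).

K, T, S4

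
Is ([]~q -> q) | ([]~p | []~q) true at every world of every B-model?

Tableau for the negation ~(([]~q -> q) | ([]~p | []~q)):
1. ~(([]~q -> q) | ([]~p | []~q)), w0
2. ~([]~q -> q), w0
3. ~([]~p | []~q), w0
4. []~q, w0
5. ~q, w0
6. ~[]~p, w0
7. ~[]~q, w0
8. p, w1
9. ~q, w1
10. q, w2
11. ~q, w2
Accessibility: w0Rw0, w0Rw1, w0Rw2, w1Rw0, w1Rw1, w2Rw0, w2Rw2
Branch closes: q and ~q both at w2.
Every branch of the negation's tableau closes; the branch above is one of them.

Valid in B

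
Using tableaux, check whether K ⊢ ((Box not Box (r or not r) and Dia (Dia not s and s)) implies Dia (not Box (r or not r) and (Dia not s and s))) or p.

Tableau for the negation not (((Box not Box (r or not r) and Dia (Dia not s and s)) implies Dia (not Box (r or not r) and (Dia not s and s))) or p):
1. not (((Box not Box (r or not r) and Dia (Dia not s and s)) implies Dia (not Box (r or not r) and (Dia not s and s))) or p), w0
2. not ((Box not Box (r or not r) and Dia (Dia not s and s)) implies Dia (not Box (r or not r) and (Dia not s and s))), w0
3. not p, w0
4. Box not Box (r or not r) and Dia (Dia not s and s), w0
5. not Dia (not Box (r or not r) and (Dia not s and s)), w0
6. Box not Box (r or not r), w0
7. Dia (Dia not s and s), w0
8. Dia not s and s, w1
9. Dia not s, w1
10. s, w1
11. not (not Box (r or not r) and (Dia not s and s)), w1
12. not Box (r or not r), w1
13. Box (r or not r), w1
14. not s, w2
15. r or not r, w2
16. not r, w2
17. not (r or not r), w3
18. not r, w3
19. r, w3
Accessibility: w0Rw1, w1Rw2, w1Rw3
Branch closes: r and not r both at w3.
All branches of the negation close; one closing branch shown above.

Valid in K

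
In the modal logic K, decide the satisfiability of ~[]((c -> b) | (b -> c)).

Unsatisfiable (every branch closes)

1. ~[]((c -> b) | (b -> c)), w0
2. ~((c -> b) | (b -> c)), w1
3. ~(c -> b), w1
4. ~(b -> c), w1
5. c, w1
6. ~b, w1
7. b, w1
8. ~c, w1
Accessibility: w0Rw1
Branch closes: b and ~b both at w1.
All branches of the tableau close; one closing branch shown above.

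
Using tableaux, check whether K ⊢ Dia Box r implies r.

Tableau for the negation not (Dia Box r implies r):
1. not (Dia Box r implies r), w0
2. Dia Box r, w0
3. not r, w0
4. Box r, w1
Accessibility: w0Rw1
The negation has an open branch (countermodel exists).

Not valid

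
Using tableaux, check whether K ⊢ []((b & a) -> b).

Yes, valid

Tableau for the negation ~[]((b & a) -> b):
1. ~[]((b & a) -> b), u
2. ~((b & a) -> b), v   [~[]-rule on 1: fresh world v, uRv]
3. b & a, v   [~->-rule on 2]
4. ~b, v   [~->-rule on 2]
5. b, v   [&-rule on 3]
6. a, v   [&-rule on 3]
Accessibility: uRv
Branch closes: b and ~b both at v.
Every branch of the negation's tableau closes; the branch above is one of them.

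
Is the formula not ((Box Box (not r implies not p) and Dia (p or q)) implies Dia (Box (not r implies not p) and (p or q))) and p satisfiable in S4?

No, unsatisfiable

1. not ((Box Box (not r implies not p) and Dia (p or q)) implies Dia (Box (not r implies not p) and (p or q))) and p, w0
2. not ((Box Box (not r implies not p) and Dia (p or q)) implies Dia (Box (not r implies not p) and (p or q))), w0
3. p, w0
4. Box Box (not r implies not p) and Dia (p or q), w0
5. not Dia (Box (not r implies not p) and (p or q)), w0
6. Box Box (not r implies not p), w0
7. Dia (p or q), w0
8. not (Box (not r implies not p) and (p or q)), w0
9. Box (not r implies not p), w0
10. not r implies not p, w0
11. not Box (not r implies not p), w0
12. r, w0
13. p or q, w1
14. not (Box (not r implies not p) and (p or q)), w1
15. Box (not r implies not p), w1
16. not r implies not p, w1
17. q, w1
18. not Box (not r implies not p), w1
19. not p, w1
20. not (not r implies not p), w2
21. not r, w2
22. p, w2
23. not (Box (not r implies not p) and (p or q)), w2
24. Box (not r implies not p), w2
25. not r implies not p, w2
26. not (p or q), w2
27. not p, w2
28. not q, w2
Accessibility: w0Rw0, w0Rw1, w0Rw2, w1Rw1, w2Rw2
Branch closes: p and not p both at w2.
All branches of the tableau close; one closing branch shown above.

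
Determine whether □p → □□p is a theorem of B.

Invalid (countermodel exists)

Tableau for the negation ¬(□p → □□p):
1. ¬(□p → □□p), u
2. □p, u   [¬→-rule on 1]
3. ¬□□p, u   [¬→-rule on 1]
4. p, u   [□-rule on 2 via uRu]
5. ¬□p, v   [¬□-rule on 3: fresh world v, uRv]
6. p, v   [□-rule on 2 via uRv]
7. ¬p, w   [¬□-rule on 5: fresh world w, vRw]
Accessibility: uRu, uRv, vRu, vRv, vRw, wRv, wRw
The negation has an open branch (countermodel exists).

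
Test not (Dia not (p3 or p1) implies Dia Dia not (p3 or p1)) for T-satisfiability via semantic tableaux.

No, unsatisfiable

1. not (Dia not (p3 or p1) implies Dia Dia not (p3 or p1)), w0
2. Dia not (p3 or p1), w0
3. not Dia Dia not (p3 or p1), w0
4. not Dia not (p3 or p1), w0
5. p3 or p1, w0
6. p1, w0
7. not (p3 or p1), w1
8. not p3, w1
9. not p1, w1
10. not Dia not (p3 or p1), w1
11. p3 or p1, w1
12. p1, w1
Accessibility: w0Rw0, w0Rw1, w1Rw1
Branch closes: p1 and not p1 both at w1.
(One branch shown.) All branches close.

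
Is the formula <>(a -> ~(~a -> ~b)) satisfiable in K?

1. <>(a -> ~(~a -> ~b)), 0
2. a -> ~(~a -> ~b), 1
3. ~(~a -> ~b), 1
4. ~a, 1
5. b, 1
Accessibility: 0R1

Satisfiable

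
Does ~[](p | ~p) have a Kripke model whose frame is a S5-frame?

No, unsatisfiable

1. ~[](p | ~p), 0
2. ~(p | ~p), 1
3. ~p, 1
4. p, 1
Accessibility: 0R0, 0R1, 1R0, 1R1
Branch closes: p and ~p both at 1.
Every branch closes; the branch above is one of them.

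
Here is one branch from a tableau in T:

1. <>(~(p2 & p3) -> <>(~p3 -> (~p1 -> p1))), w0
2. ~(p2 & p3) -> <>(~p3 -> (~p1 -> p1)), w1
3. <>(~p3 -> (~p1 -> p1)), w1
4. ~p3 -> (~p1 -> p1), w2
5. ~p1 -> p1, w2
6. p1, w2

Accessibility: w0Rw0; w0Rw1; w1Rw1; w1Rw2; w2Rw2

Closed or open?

There is no literal clash: for every atom and world, at most one sign appears.

Open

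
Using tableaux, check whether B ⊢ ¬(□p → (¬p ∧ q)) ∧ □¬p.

Invalid (countermodel exists)

Tableau for the negation ¬(¬(□p → (¬p ∧ q)) ∧ □¬p):
1. ¬(¬(□p → (¬p ∧ q)) ∧ □¬p), w0
2. ¬□¬p, w0
3. p, w1
Accessibility: w0Rw0, w0Rw1, w1Rw0, w1Rw1
The negation has an open branch (countermodel exists).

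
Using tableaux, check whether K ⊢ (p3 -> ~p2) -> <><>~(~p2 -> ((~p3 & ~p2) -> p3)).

Invalid (countermodel exists)

Tableau for the negation ~((p3 -> ~p2) -> <><>~(~p2 -> ((~p3 & ~p2) -> p3))):
1. ~((p3 -> ~p2) -> <><>~(~p2 -> ((~p3 & ~p2) -> p3))), w0
2. p3 -> ~p2, w0   [~->-rule on 1]
3. ~<><>~(~p2 -> ((~p3 & ~p2) -> p3)), w0   [~->-rule on 1]
4. ~p2, w0   [->-rule on 2 (branches; this branch)]
The negation has an open branch (countermodel exists).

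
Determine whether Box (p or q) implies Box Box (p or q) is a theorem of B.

No, not valid

Tableau for the negation not (Box (p or q) implies Box Box (p or q)):
1. not (Box (p or q) implies Box Box (p or q)), u
2. Box (p or q), u   [neg-implies-rule on 1]
3. not Box Box (p or q), u   [neg-implies-rule on 1]
4. p or q, u   [Box-rule on 2 via uRu]
5. q, u   [or-rule on 4 (branches; this branch)]
6. not Box (p or q), v   [neg-Box-rule on 3: fresh world v, uRv]
7. p or q, v   [Box-rule on 2 via uRv]
8. q, v   [or-rule on 7 (branches; this branch)]
9. not (p or q), w   [neg-Box-rule on 6: fresh world w, vRw]
10. not p, w   [neg-or-rule on 9]
11. not q, w   [neg-or-rule on 9]
Accessibility: uRu, uRv, vRu, vRv, vRw, wRv, wRw
The negation has an open branch (countermodel exists).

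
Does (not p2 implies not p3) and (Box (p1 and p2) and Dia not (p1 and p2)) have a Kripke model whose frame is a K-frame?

1. (not p2 implies not p3) and (Box (p1 and p2) and Dia not (p1 and p2)), 0
2. not p2 implies not p3, 0
3. Box (p1 and p2) and Dia not (p1 and p2), 0
4. Box (p1 and p2), 0
5. Dia not (p1 and p2), 0
6. not p3, 0
7. not (p1 and p2), 1
8. p1 and p2, 1
9. p1, 1
10. p2, 1
11. not p2, 1
Accessibility: 0R1
Branch closes: p2 and not p2 both at 1.
(One branch shown.) All branches close.

No, unsatisfiable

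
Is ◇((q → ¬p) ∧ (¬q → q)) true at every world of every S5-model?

Not valid

Tableau for the negation ¬◇((q → ¬p) ∧ (¬q → q)):
1. ¬◇((q → ¬p) ∧ (¬q → q)), w0
2. ¬((q → ¬p) ∧ (¬q → q)), w0   [¬◇-rule on 1 via w0Rw0]
3. ¬(¬q → q), w0   [¬∧-rule on 2 (branches; this branch)]
4. ¬q, w0   [¬→-rule on 3]
Accessibility: w0Rw0
The negation has an open branch (countermodel exists).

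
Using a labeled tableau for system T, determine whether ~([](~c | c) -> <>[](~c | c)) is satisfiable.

1. ~([](~c | c) -> <>[](~c | c)), w0
2. [](~c | c), w0
3. ~<>[](~c | c), w0
4. ~c | c, w0
5. ~[](~c | c), w0
6. c, w0
7. ~(~c | c), w1
8. c, w1
9. ~c, w1
Accessibility: w0Rw0, w0Rw1, w1Rw1
Branch closes: c and ~c both at w1.
(One branch shown.) All branches close.

Unsatisfiable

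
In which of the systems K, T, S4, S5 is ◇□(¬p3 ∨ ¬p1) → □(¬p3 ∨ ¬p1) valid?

S5-tableau for the negation ¬(◇□(¬p3 ∨ ¬p1) → □(¬p3 ∨ ¬p1)):
1. ¬(◇□(¬p3 ∨ ¬p1) → □(¬p3 ∨ ¬p1)), w0
2. ◇□(¬p3 ∨ ¬p1), w0
3. ¬□(¬p3 ∨ ¬p1), w0
4. □(¬p3 ∨ ¬p1), w1
5. ¬p3 ∨ ¬p1, w0
6. ¬p3 ∨ ¬p1, w1
7. ¬p1, w0
8. ¬p1, w1
9. ¬(¬p3 ∨ ¬p1), w2
10. p3, w2
11. p1, w2
12. ¬p3 ∨ ¬p1, w2
13. ¬p1, w2
Accessibility: w0Rw0, w0Rw1, w0Rw2, w1Rw0, w1Rw1, w1Rw2, w2Rw0, w2Rw1, w2Rw2
Branch closes: p1 and ¬p1 both at w2.
Every branch closes (one shown): valid in S5.
S4-tableau for the negation ¬(◇□(¬p3 ∨ ¬p1) → □(¬p3 ∨ ¬p1)):
1. ¬(◇□(¬p3 ∨ ¬p1) → □(¬p3 ∨ ¬p1)), w0
2. ◇□(¬p3 ∨ ¬p1), w0
3. ¬□(¬p3 ∨ ¬p1), w0
4. □(¬p3 ∨ ¬p1), w1
5. ¬p3 ∨ ¬p1, w1
6. ¬p1, w1
7. ¬(¬p3 ∨ ¬p1), w2
8. p3, w2
9. p1, w2
Accessibility: w0Rw0, w0Rw1, w0Rw2, w1Rw1, w2Rw2
Complete open branch: countermodel on an S4-frame, so not valid in S4, nor in K, T (the same frame is also a K-frame and a T-frame).

S5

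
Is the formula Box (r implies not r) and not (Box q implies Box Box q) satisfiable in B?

Satisfiable (open branch found)

1. Box (r implies not r) and not (Box q implies Box Box q), u
2. Box (r implies not r), u
3. not (Box q implies Box Box q), u
4. Box q, u
5. not Box Box q, u
6. r implies not r, u
7. q, u
8. not r, u
9. not Box q, v
10. r implies not r, v
11. q, v
12. not r, v
13. not q, w
Accessibility: uRu, uRv, vRu, vRv, vRw, wRv, wRw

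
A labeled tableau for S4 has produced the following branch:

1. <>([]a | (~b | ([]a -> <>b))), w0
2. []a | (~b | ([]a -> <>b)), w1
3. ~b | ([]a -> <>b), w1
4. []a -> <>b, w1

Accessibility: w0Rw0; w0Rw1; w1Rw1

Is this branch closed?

Not closed

No world carries both an atom and its negation.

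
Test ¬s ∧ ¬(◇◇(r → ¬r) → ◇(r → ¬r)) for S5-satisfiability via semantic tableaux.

1. ¬s ∧ ¬(◇◇(r → ¬r) → ◇(r → ¬r)), u
2. ¬s, u   [∧-rule on 1]
3. ¬(◇◇(r → ¬r) → ◇(r → ¬r)), u   [∧-rule on 1]
4. ◇◇(r → ¬r), u   [¬→-rule on 3]
5. ¬◇(r → ¬r), u   [¬→-rule on 3]
6. ¬(r → ¬r), u   [¬◇-rule on 5 via uRu]
7. r, u   [¬→-rule on 6]
8. ◇(r → ¬r), v   [◇-rule on 4: fresh world v, uRv]
9. ¬(r → ¬r), v   [¬◇-rule on 5 via uRv]
10. r, v   [¬→-rule on 9]
11. r → ¬r, w   [◇-rule on 8: fresh world w, vRw]
12. ¬(r → ¬r), w   [¬◇-rule on 5 via uRw]
13. r, w   [¬→-rule on 12]
14. ¬r, w   [→-rule on 11 (branches; this branch)]
Accessibility: uRu, uRv, uRw, vRu, vRv, vRw, wRu, wRv, wRw
Branch closes: r and ¬r both at w.
(One branch shown.) All branches close.

Unsatisfiable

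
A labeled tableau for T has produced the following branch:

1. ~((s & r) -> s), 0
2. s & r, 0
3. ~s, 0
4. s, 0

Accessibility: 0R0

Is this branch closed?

Both s and ~s appear at 0.

Yes, closed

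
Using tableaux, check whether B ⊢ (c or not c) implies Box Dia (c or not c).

Valid in B

Tableau for the negation not ((c or not c) implies Box Dia (c or not c)):
1. not ((c or not c) implies Box Dia (c or not c)), 0
2. c or not c, 0
3. not Box Dia (c or not c), 0
4. not c, 0
5. not Dia (c or not c), 1
6. not (c or not c), 0
7. c, 0
Accessibility: 0R0, 0R1, 1R0, 1R1
Branch closes: c and not c both at 0.
Every branch of the negation's tableau closes; the branch above is one of them.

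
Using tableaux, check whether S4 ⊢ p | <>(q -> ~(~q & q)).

Tableau for the negation ~(p | <>(q -> ~(~q & q))):
1. ~(p | <>(q -> ~(~q & q))), 0
2. ~p, 0
3. ~<>(q -> ~(~q & q)), 0
4. ~(q -> ~(~q & q)), 0
5. q, 0
6. ~q & q, 0
7. ~q, 0
Accessibility: 0R0
Branch closes: q and ~q both at 0.
All branches of the negation close; one closing branch shown above.

Valid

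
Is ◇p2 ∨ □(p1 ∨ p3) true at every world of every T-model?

Tableau for the negation ¬(◇p2 ∨ □(p1 ∨ p3)):
1. ¬(◇p2 ∨ □(p1 ∨ p3)), 0
2. ¬◇p2, 0   [¬∨-rule on 1]
3. ¬□(p1 ∨ p3), 0   [¬∨-rule on 1]
4. ¬p2, 0   [¬◇-rule on 2 via 0R0]
5. ¬(p1 ∨ p3), 1   [¬□-rule on 3: fresh world 1, 0R1]
6. ¬p1, 1   [¬∨-rule on 5]
7. ¬p3, 1   [¬∨-rule on 5]
8. ¬p2, 1   [¬◇-rule on 2 via 0R1]
Accessibility: 0R0, 0R1, 1R1
The negation has an open branch (countermodel exists).

Not valid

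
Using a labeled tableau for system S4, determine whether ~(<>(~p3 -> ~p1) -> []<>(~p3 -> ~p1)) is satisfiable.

Yes, satisfiable

1. ~(<>(~p3 -> ~p1) -> []<>(~p3 -> ~p1)), w0
2. <>(~p3 -> ~p1), w0
3. ~[]<>(~p3 -> ~p1), w0
4. ~p3 -> ~p1, w1
5. ~p1, w1
6. ~<>(~p3 -> ~p1), w2
7. ~(~p3 -> ~p1), w2
8. ~p3, w2
9. p1, w2
Accessibility: w0Rw0, w0Rw1, w0Rw2, w1Rw1, w2Rw2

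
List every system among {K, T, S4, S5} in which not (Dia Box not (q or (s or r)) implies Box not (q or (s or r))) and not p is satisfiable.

K, T, S4

S5-tableau for the formula:
1. not (Dia Box not (q or (s or r)) implies Box not (q or (s or r))) and not p, 0
2. not (Dia Box not (q or (s or r)) implies Box not (q or (s or r))), 0   [and-rule on 1]
3. not p, 0   [and-rule on 1]
4. Dia Box not (q or (s or r)), 0   [neg-implies-rule on 2]
5. not Box not (q or (s or r)), 0   [neg-implies-rule on 2]
6. Box not (q or (s or r)), 1   [Dia-rule on 4: fresh world 1, 0R1]
7. not (q or (s or r)), 0   [Box-rule on 6 via 1R0]
8. not q, 0   [neg-or-rule on 7]
9. not (s or r), 0   [neg-or-rule on 7]
10. not s, 0   [neg-or-rule on 9]
11. not r, 0   [neg-or-rule on 9]
12. not (q or (s or r)), 1   [Box-rule on 6 via 1R1]
13. not q, 1   [neg-or-rule on 12]
14. not (s or r), 1   [neg-or-rule on 12]
15. not s, 1   [neg-or-rule on 14]
16. not r, 1   [neg-or-rule on 14]
17. q or (s or r), 2   [neg-Box-rule on 5: fresh world 2, 0R2]
18. not (q or (s or r)), 2   [Box-rule on 6 via 1R2]
19. not q, 2   [neg-or-rule on 18]
20. not (s or r), 2   [neg-or-rule on 18]
21. not s, 2   [neg-or-rule on 20]
22. not r, 2   [neg-or-rule on 20]
23. s or r, 2   [or-rule on 17 (branches; this branch)]
24. r, 2   [or-rule on 23 (branches; this branch)]
Accessibility: 0R0, 0R1, 0R2, 1R0, 1R1, 1R2, 2R0, 2R1, 2R2
Branch closes: r and not r both at 2.
Every branch closes (one shown): unsatisfiable in S5.
S4-tableau for the formula:
1. not (Dia Box not (q or (s or r)) implies Box not (q or (s or r))) and not p, 0
2. not (Dia Box not (q or (s or r)) implies Box not (q or (s or r))), 0   [and-rule on 1]
3. not p, 0   [and-rule on 1]
4. Dia Box not (q or (s or r)), 0   [neg-implies-rule on 2]
5. not Box not (q or (s or r)), 0   [neg-implies-rule on 2]
6. Box not (q or (s or r)), 1   [Dia-rule on 4: fresh world 1, 0R1]
7. not (q or (s or r)), 1   [Box-rule on 6 via 1R1]
8. not q, 1   [neg-or-rule on 7]
9. not (s or r), 1   [neg-or-rule on 7]
10. not s, 1   [neg-or-rule on 9]
11. not r, 1   [neg-or-rule on 9]
12. q or (s or r), 2   [neg-Box-rule on 5: fresh world 2, 0R2]
13. s or r, 2   [or-rule on 12 (branches; this branch)]
14. r, 2   [or-rule on 13 (branches; this branch)]
Accessibility: 0R0, 0R1, 0R2, 1R1, 2R2
Complete open branch: satisfiable in S4, hence also in K, T (this S4-model is also a K-model and a T-model).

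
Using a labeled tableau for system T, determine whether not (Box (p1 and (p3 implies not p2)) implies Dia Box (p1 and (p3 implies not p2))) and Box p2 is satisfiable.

1. not (Box (p1 and (p3 implies not p2)) implies Dia Box (p1 and (p3 implies not p2))) and Box p2, u
2. not (Box (p1 and (p3 implies not p2)) implies Dia Box (p1 and (p3 implies not p2))), u
3. Box p2, u
4. Box (p1 and (p3 implies not p2)), u
5. not Dia Box (p1 and (p3 implies not p2)), u
6. p2, u
7. p1 and (p3 implies not p2), u
8. p1, u
9. p3 implies not p2, u
10. not Box (p1 and (p3 implies not p2)), u
11. not p3, u
12. not (p1 and (p3 implies not p2)), v
13. p2, v
14. p1 and (p3 implies not p2), v
15. p1, v
16. p3 implies not p2, v
17. not Box (p1 and (p3 implies not p2)), v
18. not (p3 implies not p2), v
19. p3, v
20. not p2, v
Accessibility: uRu, uRv, vRv
Branch closes: p2 and not p2 both at v.
All branches of the tableau close; one closing branch shown above.

Unsatisfiable (every branch closes)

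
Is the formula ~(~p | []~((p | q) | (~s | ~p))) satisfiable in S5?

Satisfiable (open branch found)

1. ~(~p | []~((p | q) | (~s | ~p))), u
2. p, u
3. ~[]~((p | q) | (~s | ~p)), u
4. (p | q) | (~s | ~p), v
5. ~s | ~p, v
6. ~p, v
Accessibility: uRu, uRv, vRu, vRv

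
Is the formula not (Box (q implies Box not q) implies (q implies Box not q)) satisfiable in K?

1. not (Box (q implies Box not q) implies (q implies Box not q)), 0
2. Box (q implies Box not q), 0
3. not (q implies Box not q), 0
4. q, 0
5. not Box not q, 0
6. q, 1
7. q implies Box not q, 1
8. Box not q, 1
Accessibility: 0R1

Satisfiable (open branch found)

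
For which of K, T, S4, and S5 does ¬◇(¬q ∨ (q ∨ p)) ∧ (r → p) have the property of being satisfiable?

K

T-tableau for the formula:
1. ¬◇(¬q ∨ (q ∨ p)) ∧ (r → p), u
2. ¬◇(¬q ∨ (q ∨ p)), u
3. r → p, u
4. ¬(¬q ∨ (q ∨ p)), u
5. q, u
6. ¬(q ∨ p), u
7. ¬q, u
8. ¬p, u
Accessibility: uRu
Branch closes: q and ¬q both at u.
Every branch closes (one shown): unsatisfiable in T, hence also in S4, S5 (every S4/S5-frame is a T-frame).
K-tableau for the formula:
1. ¬◇(¬q ∨ (q ∨ p)) ∧ (r → p), u
2. ¬◇(¬q ∨ (q ∨ p)), u
3. r → p, u
4. p, u
Complete open branch: satisfiable in K.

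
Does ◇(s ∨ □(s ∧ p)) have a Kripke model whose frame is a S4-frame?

Yes, satisfiable

1. ◇(s ∨ □(s ∧ p)), w0
2. s ∨ □(s ∧ p), w1   [◇-rule on 1: fresh world w1, w0Rw1]
3. □(s ∧ p), w1   [∨-rule on 2 (branches; this branch)]
4. s ∧ p, w1   [□-rule on 3 via w1Rw1]
5. s, w1   [∧-rule on 4]
6. p, w1   [∧-rule on 4]
Accessibility: w0Rw0, w0Rw1, w1Rw1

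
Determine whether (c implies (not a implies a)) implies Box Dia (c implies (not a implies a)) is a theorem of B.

Yes, valid

Tableau for the negation not ((c implies (not a implies a)) implies Box Dia (c implies (not a implies a))):
1. not ((c implies (not a implies a)) implies Box Dia (c implies (not a implies a))), u
2. c implies (not a implies a), u
3. not Box Dia (c implies (not a implies a)), u
4. not a implies a, u
5. a, u
6. not Dia (c implies (not a implies a)), v
7. not (c implies (not a implies a)), u
8. c, u
9. not (not a implies a), u
10. not a, u
Accessibility: uRu, uRv, vRu, vRv
Branch closes: a and not a both at u.
Every branch of the negation's tableau closes; the branch above is one of them.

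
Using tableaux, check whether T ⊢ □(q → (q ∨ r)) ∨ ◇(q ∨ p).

Tableau for the negation ¬(□(q → (q ∨ r)) ∨ ◇(q ∨ p)):
1. ¬(□(q → (q ∨ r)) ∨ ◇(q ∨ p)), u
2. ¬□(q → (q ∨ r)), u   [¬∨-rule on 1]
3. ¬◇(q ∨ p), u   [¬∨-rule on 1]
4. ¬(q ∨ p), u   [¬◇-rule on 3 via uRu]
5. ¬q, u   [¬∨-rule on 4]
6. ¬p, u   [¬∨-rule on 4]
7. ¬(q → (q ∨ r)), v   [¬□-rule on 2: fresh world v, uRv]
8. q, v   [¬→-rule on 7]
9. ¬(q ∨ r), v   [¬→-rule on 7]
10. ¬q, v   [¬∨-rule on 9]
11. ¬r, v   [¬∨-rule on 9]
Accessibility: uRu, uRv, vRv
Branch closes: q and ¬q both at v.
All branches of the negation close; one closing branch shown above.

Valid in T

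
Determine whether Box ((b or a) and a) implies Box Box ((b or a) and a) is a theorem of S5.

Tableau for the negation not (Box ((b or a) and a) implies Box Box ((b or a) and a)):
1. not (Box ((b or a) and a) implies Box Box ((b or a) and a)), u
2. Box ((b or a) and a), u   [neg-implies-rule on 1]
3. not Box Box ((b or a) and a), u   [neg-implies-rule on 1]
4. (b or a) and a, u   [Box-rule on 2 via uRu]
5. b or a, u   [and-rule on 4]
6. a, u   [and-rule on 4]
7. not Box ((b or a) and a), v   [neg-Box-rule on 3: fresh world v, uRv]
8. (b or a) and a, v   [Box-rule on 2 via uRv]
9. b or a, v   [and-rule on 8]
10. a, v   [and-rule on 8]
11. not ((b or a) and a), w   [neg-Box-rule on 7: fresh world w, vRw]
12. (b or a) and a, w   [Box-rule on 2 via uRw]
13. b or a, w   [and-rule on 12]
14. a, w   [and-rule on 12]
15. not (b or a), w   [neg-and-rule on 11 (branches; this branch)]
16. not b, w   [neg-or-rule on 15]
17. not a, w   [neg-or-rule on 15]
Accessibility: uRu, uRv, uRw, vRu, vRv, vRw, wRu, wRv, wRw
Branch closes: a and not a both at w.
All branches of the negation close; one closing branch shown above.

Valid in S5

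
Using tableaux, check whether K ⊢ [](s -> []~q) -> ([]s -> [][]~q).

Tableau for the negation ~([](s -> []~q) -> ([]s -> [][]~q)):
1. ~([](s -> []~q) -> ([]s -> [][]~q)), 0
2. [](s -> []~q), 0
3. ~([]s -> [][]~q), 0
4. []s, 0
5. ~[][]~q, 0
6. ~[]~q, 1
7. s -> []~q, 1
8. s, 1
9. []~q, 1
10. q, 2
11. ~q, 2
Accessibility: 0R1, 1R2
Branch closes: q and ~q both at 2.
All branches of the negation close; one closing branch shown above.

Valid in K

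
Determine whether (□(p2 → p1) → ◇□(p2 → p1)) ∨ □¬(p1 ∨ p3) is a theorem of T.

Yes, valid

Tableau for the negation ¬((□(p2 → p1) → ◇□(p2 → p1)) ∨ □¬(p1 ∨ p3)):
1. ¬((□(p2 → p1) → ◇□(p2 → p1)) ∨ □¬(p1 ∨ p3)), 0
2. ¬(□(p2 → p1) → ◇□(p2 → p1)), 0   [¬∨-rule on 1]
3. ¬□¬(p1 ∨ p3), 0   [¬∨-rule on 1]
4. □(p2 → p1), 0   [¬→-rule on 2]
5. ¬◇□(p2 → p1), 0   [¬→-rule on 2]
6. p2 → p1, 0   [□-rule on 4 via 0R0]
7. ¬□(p2 → p1), 0   [¬◇-rule on 5 via 0R0]
8. p1, 0   [→-rule on 6 (branches; this branch)]
9. p1 ∨ p3, 1   [¬□-rule on 3: fresh world 1, 0R1]
10. p2 → p1, 1   [□-rule on 4 via 0R1]
11. ¬□(p2 → p1), 1   [¬◇-rule on 5 via 0R1]
12. p3, 1   [∨-rule on 9 (branches; this branch)]
13. p1, 1   [→-rule on 10 (branches; this branch)]
14. ¬(p2 → p1), 2   [¬□-rule on 7: fresh world 2, 0R2]
15. p2, 2   [¬→-rule on 14]
16. ¬p1, 2   [¬→-rule on 14]
17. p2 → p1, 2   [□-rule on 4 via 0R2]
18. ¬□(p2 → p1), 2   [¬◇-rule on 5 via 0R2]
19. p1, 2   [→-rule on 17 (branches; this branch)]
Accessibility: 0R0, 0R1, 0R2, 1R1, 2R2
Branch closes: p1 and ¬p1 both at 2.
Every branch of the negation's tableau closes; the branch above is one of them.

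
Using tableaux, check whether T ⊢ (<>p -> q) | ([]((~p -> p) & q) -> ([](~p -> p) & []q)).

Tableau for the negation ~((<>p -> q) | ([]((~p -> p) & q) -> ([](~p -> p) & []q))):
1. ~((<>p -> q) | ([]((~p -> p) & q) -> ([](~p -> p) & []q))), u
2. ~(<>p -> q), u
3. ~([]((~p -> p) & q) -> ([](~p -> p) & []q)), u
4. <>p, u
5. ~q, u
6. []((~p -> p) & q), u
7. ~([](~p -> p) & []q), u
8. (~p -> p) & q, u
9. ~p -> p, u
10. q, u
Accessibility: uRu
Branch closes: q and ~q both at u.
Every branch of the negation's tableau closes; the branch above is one of them.

Yes, valid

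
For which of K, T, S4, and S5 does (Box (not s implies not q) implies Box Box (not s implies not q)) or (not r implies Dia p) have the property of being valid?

T-tableau for the negation not ((Box (not s implies not q) implies Box Box (not s implies not q)) or (not r implies Dia p)):
1. not ((Box (not s implies not q) implies Box Box (not s implies not q)) or (not r implies Dia p)), u
2. not (Box (not s implies not q) implies Box Box (not s implies not q)), u   [neg-or-rule on 1]
3. not (not r implies Dia p), u   [neg-or-rule on 1]
4. Box (not s implies not q), u   [neg-implies-rule on 2]
5. not Box Box (not s implies not q), u   [neg-implies-rule on 2]
6. not r, u   [neg-implies-rule on 3]
7. not Dia p, u   [neg-implies-rule on 3]
8. not s implies not q, u   [Box-rule on 4 via uRu]
9. not p, u   [neg-Dia-rule on 7 via uRu]
10. not q, u   [implies-rule on 8 (branches; this branch)]
11. not Box (not s implies not q), v   [neg-Box-rule on 5: fresh world v, uRv]
12. not s implies not q, v   [Box-rule on 4 via uRv]
13. not p, v   [neg-Dia-rule on 7 via uRv]
14. not q, v   [implies-rule on 12 (branches; this branch)]
15. not (not s implies not q), w   [neg-Box-rule on 11: fresh world w, vRw]
16. not s, w   [neg-implies-rule on 15]
17. q, w   [neg-implies-rule on 15]
Accessibility: uRu, uRv, vRv, vRw, wRw
Complete open branch: countermodel on a T-frame, so not valid in T, nor in K (the same frame is also a K-frame).
S4-tableau for the negation not ((Box (not s implies not q) implies Box Box (not s implies not q)) or (not r implies Dia p)):
1. not ((Box (not s implies not q) implies Box Box (not s implies not q)) or (not r implies Dia p)), u
2. not (Box (not s implies not q) implies Box Box (not s implies not q)), u   [neg-or-rule on 1]
3. not (not r implies Dia p), u   [neg-or-rule on 1]
4. Box (not s implies not q), u   [neg-implies-rule on 2]
5. not Box Box (not s implies not q), u   [neg-implies-rule on 2]
6. not r, u   [neg-implies-rule on 3]
7. not Dia p, u   [neg-implies-rule on 3]
8. not s implies not q, u   [Box-rule on 4 via uRu]
9. not p, u   [neg-Dia-rule on 7 via uRu]
10. not q, u   [implies-rule on 8 (branches; this branch)]
11. not Box (not s implies not q), v   [neg-Box-rule on 5: fresh world v, uRv]
12. not s implies not q, v   [Box-rule on 4 via uRv]
13. not p, v   [neg-Dia-rule on 7 via uRv]
14. not q, v   [implies-rule on 12 (branches; this branch)]
15. not (not s implies not q), w   [neg-Box-rule on 11: fresh world w, vRw]
16. not s, w   [neg-implies-rule on 15]
17. q, w   [neg-implies-rule on 15]
18. not s implies not q, w   [Box-rule on 4 via uRw]
19. not p, w   [neg-Dia-rule on 7 via uRw]
20. not q, w   [implies-rule on 18 (branches; this branch)]
Accessibility: uRu, uRv, uRw, vRv, vRw, wRw
Branch closes: q and not q both at w.
Every branch closes (one shown): valid in S4, hence also in S5 (every theorem of S4 is a theorem of S5).

S4, S5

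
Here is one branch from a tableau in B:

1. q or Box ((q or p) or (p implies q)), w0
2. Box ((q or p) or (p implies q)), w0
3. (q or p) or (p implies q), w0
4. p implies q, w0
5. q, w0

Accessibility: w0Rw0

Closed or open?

Not closed

No atom appears with both signs at the same world.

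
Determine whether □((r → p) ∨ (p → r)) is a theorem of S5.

Tableau for the negation ¬□((r → p) ∨ (p → r)):
1. ¬□((r → p) ∨ (p → r)), u
2. ¬((r → p) ∨ (p → r)), v
3. ¬(r → p), v
4. ¬(p → r), v
5. r, v
6. ¬p, v
7. p, v
8. ¬r, v
Accessibility: uRu, uRv, vRu, vRv
Branch closes: p and ¬p both at v.
Every branch of the negation's tableau closes; the branch above is one of them.

Yes, valid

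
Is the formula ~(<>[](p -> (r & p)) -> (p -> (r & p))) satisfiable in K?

Satisfiable

1. ~(<>[](p -> (r & p)) -> (p -> (r & p))), u
2. <>[](p -> (r & p)), u
3. ~(p -> (r & p)), u
4. p, u
5. ~(r & p), u
6. ~r, u
7. [](p -> (r & p)), v
Accessibility: uRv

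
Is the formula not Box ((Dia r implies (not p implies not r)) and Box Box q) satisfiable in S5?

Satisfiable (open branch found)

1. not Box ((Dia r implies (not p implies not r)) and Box Box q), 0
2. not ((Dia r implies (not p implies not r)) and Box Box q), 1   [neg-Box-rule on 1: fresh world 1, 0R1]
3. not Box Box q, 1   [neg-and-rule on 2 (branches; this branch)]
4. not Box q, 2   [neg-Box-rule on 3: fresh world 2, 1R2]
5. not q, 3   [neg-Box-rule on 4: fresh world 3, 2R3]
Accessibility: 0R0, 0R1, 0R2, 0R3, 1R0, 1R1, 1R2, 1R3, 2R0, 2R1, 2R2, 2R3, 3R0, 3R1, 3R2, 3R3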